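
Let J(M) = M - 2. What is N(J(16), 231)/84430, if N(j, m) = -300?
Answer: -30/8443 ≈ -0.0035532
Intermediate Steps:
J(M) = -2 + M
N(J(16), 231)/84430 = -300/84430 = -300*1/84430 = -30/8443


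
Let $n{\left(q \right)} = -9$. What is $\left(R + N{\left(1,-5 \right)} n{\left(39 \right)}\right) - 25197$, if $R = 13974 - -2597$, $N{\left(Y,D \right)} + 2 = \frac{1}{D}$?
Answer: $- \frac{43031}{5} \approx -8606.2$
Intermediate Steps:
$N{\left(Y,D \right)} = -2 + \frac{1}{D}$
$R = 16571$ ($R = 13974 + 2597 = 16571$)
$\left(R + N{\left(1,-5 \right)} n{\left(39 \right)}\right) - 25197 = \left(16571 + \left(-2 + \frac{1}{-5}\right) \left(-9\right)\right) - 25197 = \left(16571 + \left(-2 - \frac{1}{5}\right) \left(-9\right)\right) - 25197 = \left(16571 - - \frac{99}{5}\right) - 25197 = \left(16571 + \frac{99}{5}\right) - 25197 = \frac{82954}{5} - 25197 = - \frac{43031}{5}$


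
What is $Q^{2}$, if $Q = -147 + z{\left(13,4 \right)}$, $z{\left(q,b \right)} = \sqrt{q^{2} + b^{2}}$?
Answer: $\left(147 - \sqrt{185}\right)^{2} \approx 17795.0$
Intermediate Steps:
$z{\left(q,b \right)} = \sqrt{b^{2} + q^{2}}$
$Q = -147 + \sqrt{185}$ ($Q = -147 + \sqrt{4^{2} + 13^{2}} = -147 + \sqrt{16 + 169} = -147 + \sqrt{185} \approx -133.4$)
$Q^{2} = \left(-147 + \sqrt{185}\right)^{2}$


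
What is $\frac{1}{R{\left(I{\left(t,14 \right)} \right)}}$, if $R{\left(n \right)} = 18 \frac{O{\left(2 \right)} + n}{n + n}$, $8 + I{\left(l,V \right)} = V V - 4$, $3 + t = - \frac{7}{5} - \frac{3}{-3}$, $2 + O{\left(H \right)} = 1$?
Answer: $\frac{184}{1647} \approx 0.11172$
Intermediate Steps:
$O{\left(H \right)} = -1$ ($O{\left(H \right)} = -2 + 1 = -1$)
$t = - \frac{17}{5}$ ($t = -3 - \left(-1 + \frac{7}{5}\right) = -3 - \frac{2}{5} = - \frac{17}{5} \approx -3.4$)
$I{\left(l,V \right)} = -12 + V^{2}$ ($I{\left(l,V \right)} = -8 + \left(V V - 4\right) = -8 + \left(V^{2} - 4\right) = -8 + \left(-4 + V^{2}\right) = -12 + V^{2}$)
$R{\left(n \right)} = \frac{9 \left(-1 + n\right)}{n}$ ($R{\left(n \right)} = 18 \frac{-1 + n}{n + n} = 18 \frac{-1 + n}{2 n} = \frac{9 \left(-1 + n\right)}{n}$)
$\frac{1}{R{\left(I{\left(t,14 \right)} \right)}} = \frac{1}{9 - \frac{9}{-12 + 14^{2}}} = \frac{1}{9 - \frac{9}{-12 + 196}} = \frac{1}{9 - \frac{9}{184}} = \frac{1}{\frac{1647}{184}} = \frac{184}{1647}$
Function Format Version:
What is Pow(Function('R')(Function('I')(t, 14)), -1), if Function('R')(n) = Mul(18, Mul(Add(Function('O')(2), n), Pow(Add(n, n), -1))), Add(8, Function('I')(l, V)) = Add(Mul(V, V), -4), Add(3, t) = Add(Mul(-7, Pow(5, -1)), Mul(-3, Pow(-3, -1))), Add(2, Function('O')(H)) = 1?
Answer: Rational(184, 1647) ≈ 0.11172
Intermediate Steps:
Function('O')(H) = -1 (Function('O')(H) = Add(-2, 1) = -1)
t = Rational(-17, 5) (t = Add(-3, Add(Mul(-7, Pow(5, -1)), Mul(-3, Pow(-3, -1)))) = Add(-3, Add(Mul(-7, Rational(1, 5)), Mul(-3, Rational(-1, 3)))) = Add(-3, Add(Rational(-7, 5), 1)) = Add(-3, Rational(-2, 5)) = Rational(-17, 5) ≈ -3.4000)
Function('I')(l, V) = Add(-12, Pow(V, 2)) (Function('I')(l, V) = Add(-8, Add(Mul(V, V), -4)) = Add(-8, Add(Pow(V, 2), -4)) = Add(-8, Add(-4, Pow(V, 2))) = Add(-12, Pow(V, 2)))
Function('R')(n) = Mul(9, Pow(n, -1), Add(-1, n)) (Function('R')(n) = Mul(18, Mul(Add(-1, n), Pow(Add(n, n), -1))) = Mul(18, Mul(Add(-1, n), Pow(Mul(2, n), -1))) = Mul(18, Mul(Add(-1, n), Mul(Rational(1, 2), Pow(n, -1)))) = Mul(18, Mul(Rational(1, 2), Pow(n, -1), Add(-1, n))) = Mul(9, Pow(n, -1), Add(-1, n)))
Pow(Function('R')(Function('I')(t, 14)), -1) = Pow(Add(9, Mul(-9, Pow(Add(-12, Pow(14, 2)), -1))), -1) = Pow(Add(9, Mul(-9, Pow(Add(-12, 196), -1))), -1) = Pow(Add(9, Mul(-9, Pow(184, -1))), -1) = Pow(Add(9, Mul(-9, Rational(1, 184))), -1) = Pow(Add(9, Rational(-9, 184)), -1) = Pow(Rational(1647, 184), -1) = Rational(184, 1647)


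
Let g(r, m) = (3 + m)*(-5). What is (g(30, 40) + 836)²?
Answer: 385641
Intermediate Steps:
g(r, m) = -15 - 5*m
(g(30, 40) + 836)² = ((-15 - 5*40) + 836)² = ((-15 - 200) + 836)² = (-215 + 836)² = 621² = 385641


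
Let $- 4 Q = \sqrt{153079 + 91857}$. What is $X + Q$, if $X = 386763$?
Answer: $386763 - \frac{\sqrt{61234}}{2} \approx 3.8664 \cdot 10^{5}$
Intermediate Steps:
$Q = - \frac{\sqrt{61234}}{2}$ ($Q = - \frac{\sqrt{153079 + 91857}}{4} = - \frac{\sqrt{244936}}{4} = - \frac{2 \sqrt{61234}}{4} = - \frac{\sqrt{61234}}{2} \approx -123.73$)
$X + Q = 386763 - \frac{\sqrt{61234}}{2}$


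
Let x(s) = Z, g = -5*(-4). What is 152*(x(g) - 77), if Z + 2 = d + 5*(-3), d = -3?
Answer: -14744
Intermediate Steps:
g = 20
Z = -20 (Z = -2 + (-3 + 5*(-3)) = -2 + (-3 - 15) = -2 - 18 = -20)
x(s) = -20
152*(x(g) - 77) = 152*(-20 - 77) = 152*(-97) = -14744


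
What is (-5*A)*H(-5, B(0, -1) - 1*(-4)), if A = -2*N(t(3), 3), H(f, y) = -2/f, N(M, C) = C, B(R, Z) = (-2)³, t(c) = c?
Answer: 12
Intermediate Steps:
B(R, Z) = -8
A = -6 (A = -2*3 = -6)
(-5*A)*H(-5, B(0, -1) - 1*(-4)) = (-5*(-6))*(-2/(-5)) = 30*(-2*(-⅕)) = 30*(⅖) = 12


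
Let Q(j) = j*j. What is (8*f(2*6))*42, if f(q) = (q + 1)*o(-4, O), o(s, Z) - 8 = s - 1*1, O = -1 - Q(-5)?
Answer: 13104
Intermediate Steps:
Q(j) = j²
O = -26 (O = -1 - 1*(-5)² = -1 - 1*25 = -1 - 25 = -26)
o(s, Z) = 7 + s (o(s, Z) = 8 + (s - 1*1) = 8 + (s - 1) = 8 + (-1 + s) = 7 + s)
f(q) = 3 + 3*q (f(q) = (q + 1)*(7 - 4) = (1 + q)*3 = 3 + 3*q)
(8*f(2*6))*42 = (8*(3 + 3*(2*6)))*42 = (8*(3 + 3*12))*42 = (8*(3 + 36))*42 = (8*39)*42 = 312*42 = 13104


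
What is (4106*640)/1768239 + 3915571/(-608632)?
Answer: -5324277834589/1076206839048 ≈ -4.9473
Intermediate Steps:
(4106*640)/1768239 + 3915571/(-608632) = 2627840*(1/1768239) + 3915571*(-1/608632) = 2627840/1768239 - 3915571/608632 = -5324277834589/1076206839048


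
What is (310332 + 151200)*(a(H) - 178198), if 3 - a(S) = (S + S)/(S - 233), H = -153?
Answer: -15872910699216/193 ≈ -8.2243e+10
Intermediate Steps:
a(S) = 3 - 2*S/(-233 + S) (a(S) = 3 - (S + S)/(S - 233) = 3 - 2*S/(-233 + S))
(310332 + 151200)*(a(H) - 178198) = (310332 + 151200)*((-699 - 153)/(-233 - 153) - 178198) = 461532*(-852/(-386) - 178198) = 461532*(-1/386*(-852) - 178198) = 461532*(426/193 - 178198) = 461532*(-34391788/193) = -15872910699216/193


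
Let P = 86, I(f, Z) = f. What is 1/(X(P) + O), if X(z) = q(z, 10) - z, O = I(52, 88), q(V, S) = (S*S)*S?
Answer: 1/966 ≈ 0.0010352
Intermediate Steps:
q(V, S) = S³ (q(V, S) = S²*S = S³)
O = 52
X(z) = 1000 - z (X(z) = 10³ - z = 1000 - z)
1/(X(P) + O) = 1/((1000 - 1*86) + 52) = 1/((1000 - 86) + 52) = 1/(914 + 52) = 1/966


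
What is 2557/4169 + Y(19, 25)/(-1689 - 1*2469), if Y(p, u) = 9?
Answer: 107015/175098 ≈ 0.61117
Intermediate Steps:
2557/4169 + Y(19, 25)/(-1689 - 1*2469) = 2557/4169 + 9/(-1689 - 1*2469) = 2557*(1/4169) + 9/(-1689 - 2469) = 2557/4169 + 9/(-4158) = 2557/4169 + 9*(-1/4158) = 2557/4169 - 1/462 = 107015/175098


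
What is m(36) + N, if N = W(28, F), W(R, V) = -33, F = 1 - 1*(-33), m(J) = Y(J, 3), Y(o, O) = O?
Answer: -30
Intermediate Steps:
m(J) = 3
F = 34 (F = 1 + 33 = 34)
N = -33
m(36) + N = 3 - 33 = -30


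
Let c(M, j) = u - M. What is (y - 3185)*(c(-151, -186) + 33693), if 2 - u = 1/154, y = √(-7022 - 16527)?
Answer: -2371588765/22 + 5212283*I*√23549/154 ≈ -1.078e+8 + 5.1939e+6*I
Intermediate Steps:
y = I*√23549 (y = √(-23549) = I*√23549 ≈ 153.46*I)
u = 307/154 (u = 2 - 1/154 = 307/154 ≈ 1.9935)
c(M, j) = 307/154 - M
(y - 3185)*(c(-151, -186) + 33693) = (I*√23549 - 3185)*((307/154 - 1*(-151)) + 33693) = (-3185 + I*√23549)*((307/154 + 151) + 33693) = (-3185 + I*√23549)*(23561/154 + 33693) = (-3185 + I*√23549)*(5212283/154) = -2371588765/22 + 5212283*I*√23549/154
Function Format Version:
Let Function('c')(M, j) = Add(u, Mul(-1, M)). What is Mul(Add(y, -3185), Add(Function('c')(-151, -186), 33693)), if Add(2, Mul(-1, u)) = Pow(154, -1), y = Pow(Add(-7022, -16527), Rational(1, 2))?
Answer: Add(Rational(-2371588765, 22), Mul(Rational(5212283, 154), I, Pow(23549, Rational(1, 2)))) ≈ Add(-1.0780e+8, Mul(5.1939e+6, I))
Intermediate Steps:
y = Mul(I, Pow(23549, Rational(1, 2))) (y = Pow(-23549, Rational(1, 2)) = Mul(I, Pow(23549, Rational(1, 2))) ≈ Mul(153.46, I))
u = Rational(307, 154) (u = Add(2, Mul(-1, Pow(154, -1))) = Add(2, Mul(-1, Rational(1, 154))) = Add(2, Rational(-1, 154)) = Rational(307, 154) ≈ 1.9935)
Function('c')(M, j) = Add(Rational(307, 154), Mul(-1, M))
Mul(Add(y, -3185), Add(Function('c')(-151, -186), 33693)) = Mul(Add(Mul(I, Pow(23549, Rational(1, 2))), -3185), Add(Add(Rational(307, 154), Mul(-1, -151)), 33693)) = Mul(Add(-3185, Mul(I, Pow(23549, Rational(1, 2)))), Add(Add(Rational(307, 154), 151), 33693)) = Mul(Add(-3185, Mul(I, Pow(23549, Rational(1, 2)))), Add(Rational(23561, 154), 33693)) = Mul(Add(-3185, Mul(I, Pow(23549, Rational(1, 2)))), Rational(5212283, 154)) = Add(Rational(-2371588765, 22), Mul(Rational(5212283, 154), I, Pow(23549, Rational(1, 2))))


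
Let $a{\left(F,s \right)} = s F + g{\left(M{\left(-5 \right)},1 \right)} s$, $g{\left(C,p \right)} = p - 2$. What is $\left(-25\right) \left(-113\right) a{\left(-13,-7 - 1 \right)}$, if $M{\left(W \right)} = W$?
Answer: $316400$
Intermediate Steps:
$g{\left(C,p \right)} = -2 + p$ ($g{\left(C,p \right)} = p - 2 = -2 + p$)
$a{\left(F,s \right)} = - s + F s$ ($a{\left(F,s \right)} = s F + \left(-2 + 1\right) s = F s - s = - s + F s$)
$\left(-25\right) \left(-113\right) a{\left(-13,-7 - 1 \right)} = \left(-25\right) \left(-113\right) \left(-7 - 1\right) \left(-1 - 13\right) = 2825 \left(\left(-8\right) \left(-14\right)\right) = 2825 \cdot 112 = 316400$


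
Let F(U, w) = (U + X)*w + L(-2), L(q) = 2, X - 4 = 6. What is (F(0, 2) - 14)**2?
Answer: 64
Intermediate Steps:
X = 10 (X = 4 + 6 = 10)
F(U, w) = 2 + w*(10 + U) (F(U, w) = (U + 10)*w + 2 = (10 + U)*w + 2 = w*(10 + U) + 2 = 2 + w*(10 + U))
(F(0, 2) - 14)**2 = ((2 + 10*2 + 0*2) - 14)**2 = ((2 + 20 + 0) - 14)**2 = (22 - 14)**2 = 8**2 = 64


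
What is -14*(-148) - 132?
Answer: 1940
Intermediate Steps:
-14*(-148) - 132 = 2072 - 132 = 1940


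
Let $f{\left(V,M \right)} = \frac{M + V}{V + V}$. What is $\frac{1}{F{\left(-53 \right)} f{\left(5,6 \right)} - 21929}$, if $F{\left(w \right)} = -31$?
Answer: $- \frac{10}{219631} \approx -4.5531 \cdot 10^{-5}$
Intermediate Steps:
$f{\left(V,M \right)} = \frac{M + V}{2 V}$
$\frac{1}{F{\left(-53 \right)} f{\left(5,6 \right)} - 21929} = \frac{1}{- 31 \frac{6 + 5}{2 \cdot 5} - 21929} = \frac{1}{- 31 \cdot \frac{1}{2} \cdot \frac{1}{5} \cdot 11 - 21929} = \frac{1}{\left(-31\right) \frac{11}{10} - 21929} = \frac{1}{- \frac{341}{10} - 21929} = \frac{1}{- \frac{219631}{10}} = - \frac{10}{219631}$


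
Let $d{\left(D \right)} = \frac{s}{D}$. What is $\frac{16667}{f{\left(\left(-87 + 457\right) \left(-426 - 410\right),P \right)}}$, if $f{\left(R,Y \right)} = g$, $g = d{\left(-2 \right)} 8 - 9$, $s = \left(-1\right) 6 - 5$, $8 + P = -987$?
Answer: $\frac{2381}{5} \approx 476.2$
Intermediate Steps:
$P = -995$ ($P = -8 - 987 = -995$)
$s = -11$ ($s = -6 - 5 = -11$)
$d{\left(D \right)} = - \frac{11}{D}$
$g = 35$ ($g = - \frac{11}{-2} \cdot 8 - 9 = \left(-11\right) \left(- \frac{1}{2}\right) 8 - 9 = \frac{11}{2} \cdot 8 - 9 = 44 - 9 = 35$)
$f{\left(R,Y \right)} = 35$
$\frac{16667}{f{\left(\left(-87 + 457\right) \left(-426 - 410\right),P \right)}} = \frac{16667}{35} = 16667 \cdot \frac{1}{35} = \frac{2381}{5}$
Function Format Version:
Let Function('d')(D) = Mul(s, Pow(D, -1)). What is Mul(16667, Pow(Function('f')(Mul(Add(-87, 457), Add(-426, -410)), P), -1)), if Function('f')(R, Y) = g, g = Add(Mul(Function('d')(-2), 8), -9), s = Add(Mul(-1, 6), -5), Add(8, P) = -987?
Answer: Rational(2381, 5) ≈ 476.20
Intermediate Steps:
P = -995 (P = Add(-8, -987) = -995)
s = -11 (s = Add(-6, -5) = -11)
Function('d')(D) = Mul(-11, Pow(D, -1))
g = 35 (g = Add(Mul(Mul(-11, Pow(-2, -1)), 8), -9) = Add(Mul(Mul(-11, Rational(-1, 2)), 8), -9) = Add(Mul(Rational(11, 2), 8), -9) = Add(44, -9) = 35)
Function('f')(R, Y) = 35
Mul(16667, Pow(Function('f')(Mul(Add(-87, 457), Add(-426, -410)), P), -1)) = Mul(16667, Pow(35, -1)) = Mul(16667, Rational(1, 35)) = Rational(2381, 5)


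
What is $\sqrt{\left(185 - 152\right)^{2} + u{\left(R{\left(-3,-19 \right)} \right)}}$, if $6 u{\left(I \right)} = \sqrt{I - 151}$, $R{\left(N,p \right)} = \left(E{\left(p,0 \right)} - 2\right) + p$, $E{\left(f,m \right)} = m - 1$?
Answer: $\frac{\sqrt{39204 + 6 i \sqrt{173}}}{6} \approx 33.0 + 0.033215 i$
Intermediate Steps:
$E{\left(f,m \right)} = -1 + m$
$R{\left(N,p \right)} = -3 + p$ ($R{\left(N,p \right)} = \left(\left(-1 + 0\right) - 2\right) + p = \left(-1 - 2\right) + p = -3 + p$)
$u{\left(I \right)} = \frac{\sqrt{-151 + I}}{6}$ ($u{\left(I \right)} = \frac{\sqrt{I - 151}}{6} = \frac{\sqrt{-151 + I}}{6}$)
$\sqrt{\left(185 - 152\right)^{2} + u{\left(R{\left(-3,-19 \right)} \right)}} = \sqrt{\left(185 - 152\right)^{2} + \frac{\sqrt{-151 - 22}}{6}} = \sqrt{33^{2} + \frac{\sqrt{-151 - 22}}{6}} = \sqrt{1089 + \frac{\sqrt{-173}}{6}} = \sqrt{1089 + \frac{i \sqrt{173}}{6}}$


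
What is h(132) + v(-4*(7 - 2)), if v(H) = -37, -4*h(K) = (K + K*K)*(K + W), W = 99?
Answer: -1013896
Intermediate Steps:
h(K) = -(99 + K)*(K + K²)/4 (h(K) = -(K + K*K)*(K + 99)/4 = -(K + K²)*(99 + K)/4 = -(99 + K)*(K + K²)/4)
h(132) + v(-4*(7 - 2)) = -¼*132*(99 + 132² + 100*132) - 37 = -¼*132*(99 + 17424 + 13200) - 37 = -¼*132*30723 - 37 = -1013859 - 37 = -1013896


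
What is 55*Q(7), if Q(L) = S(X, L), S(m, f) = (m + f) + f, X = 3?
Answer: 935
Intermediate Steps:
S(m, f) = m + 2*f (S(m, f) = (f + m) + f = m + 2*f)
Q(L) = 3 + 2*L
55*Q(7) = 55*(3 + 2*7) = 55*(3 + 14) = 55*17 = 935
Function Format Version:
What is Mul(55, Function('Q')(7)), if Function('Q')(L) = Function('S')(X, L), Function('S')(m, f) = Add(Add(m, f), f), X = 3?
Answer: 935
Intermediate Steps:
Function('S')(m, f) = Add(m, Mul(2, f)) (Function('S')(m, f) = Add(Add(f, m), f) = Add(m, Mul(2, f)))
Function('Q')(L) = Add(3, Mul(2, L))
Mul(55, Function('Q')(7)) = Mul(55, Add(3, Mul(2, 7))) = Mul(55, Add(3, 14)) = Mul(55, 17) = 935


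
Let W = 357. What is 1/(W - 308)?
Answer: 1/49 ≈ 0.020408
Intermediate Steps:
1/(W - 308) = 1/(357 - 308) = 1/49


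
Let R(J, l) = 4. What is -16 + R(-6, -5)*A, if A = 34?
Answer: 120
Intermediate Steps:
-16 + R(-6, -5)*A = -16 + 4*34 = -16 + 136 = 120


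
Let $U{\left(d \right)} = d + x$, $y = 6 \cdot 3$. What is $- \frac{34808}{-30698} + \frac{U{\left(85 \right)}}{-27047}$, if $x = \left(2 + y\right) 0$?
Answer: $\frac{27613019}{24420259} \approx 1.1307$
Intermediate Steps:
$y = 18$
$x = 0$ ($x = \left(2 + 18\right) 0 = 20 \cdot 0 = 0$)
$U{\left(d \right)} = d$ ($U{\left(d \right)} = d + 0 = d$)
$- \frac{34808}{-30698} + \frac{U{\left(85 \right)}}{-27047} = - \frac{34808}{-30698} + \frac{85}{-27047} = \left(-34808\right) \left(- \frac{1}{30698}\right) + 85 \left(- \frac{1}{27047}\right) = \frac{17404}{15349} - \frac{5}{1591} = \frac{27613019}{24420259}$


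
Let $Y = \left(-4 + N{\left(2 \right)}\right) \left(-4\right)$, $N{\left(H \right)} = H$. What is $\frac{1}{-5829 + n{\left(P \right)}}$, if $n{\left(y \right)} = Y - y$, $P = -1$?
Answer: $- \frac{1}{5820} \approx -0.00017182$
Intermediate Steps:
$Y = 8$ ($Y = \left(-4 + 2\right) \left(-4\right) = \left(-2\right) \left(-4\right) = 8$)
$n{\left(y \right)} = 8 - y$
$\frac{1}{-5829 + n{\left(P \right)}} = \frac{1}{-5829 + \left(8 - -1\right)} = \frac{1}{-5829 + \left(8 + 1\right)} = \frac{1}{-5829 + 9} = \frac{1}{-5820} = - \frac{1}{5820}$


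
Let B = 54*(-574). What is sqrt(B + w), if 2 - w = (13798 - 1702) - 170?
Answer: 2*I*sqrt(10730) ≈ 207.17*I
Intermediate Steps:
B = -30996
w = -11924 (w = 2 - ((13798 - 1702) - 170) = 2 - (12096 - 170) = 2 - 1*11926 = 2 - 11926 = -11924)
sqrt(B + w) = sqrt(-30996 - 11924) = sqrt(-42920) = 2*I*sqrt(10730)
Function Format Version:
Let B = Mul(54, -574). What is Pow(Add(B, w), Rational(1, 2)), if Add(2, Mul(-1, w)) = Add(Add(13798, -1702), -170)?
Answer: Mul(2, I, Pow(10730, Rational(1, 2))) ≈ Mul(207.17, I)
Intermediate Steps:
B = -30996
w = -11924 (w = Add(2, Mul(-1, Add(Add(13798, -1702), -170))) = Add(2, Mul(-1, Add(12096, -170))) = Add(2, Mul(-1, 11926)) = Add(2, -11926) = -11924)
Pow(Add(B, w), Rational(1, 2)) = Pow(Add(-30996, -11924), Rational(1, 2)) = Pow(-42920, Rational(1, 2)) = Mul(2, I, Pow(10730, Rational(1, 2)))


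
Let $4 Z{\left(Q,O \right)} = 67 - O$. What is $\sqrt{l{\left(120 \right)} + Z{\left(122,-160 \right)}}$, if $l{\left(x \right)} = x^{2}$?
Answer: $\frac{\sqrt{57827}}{2} \approx 120.24$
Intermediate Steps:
$Z{\left(Q,O \right)} = \frac{67}{4} - \frac{O}{4}$ ($Z{\left(Q,O \right)} = \frac{67 - O}{4} = \frac{67}{4} - \frac{O}{4}$)
$\sqrt{l{\left(120 \right)} + Z{\left(122,-160 \right)}} = \sqrt{120^{2} + \left(\frac{67}{4} - -40\right)} = \sqrt{14400 + \left(\frac{67}{4} + 40\right)} = \sqrt{14400 + \frac{227}{4}} = \sqrt{\frac{57827}{4}} = \frac{\sqrt{57827}}{2}$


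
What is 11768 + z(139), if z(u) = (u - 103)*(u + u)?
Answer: 21776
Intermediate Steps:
z(u) = 2*u*(-103 + u) (z(u) = (-103 + u)*(2*u) = 2*u*(-103 + u))
11768 + z(139) = 11768 + 2*139*(-103 + 139) = 11768 + 2*139*36 = 11768 + 10008 = 21776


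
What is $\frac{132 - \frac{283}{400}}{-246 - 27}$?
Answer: $- \frac{52517}{109200} \approx -0.48093$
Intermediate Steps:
$\frac{132 - \frac{283}{400}}{-246 - 27} = \frac{132 - \frac{283}{400}}{-273} = \left(132 - \frac{283}{400}\right) \left(- \frac{1}{273}\right) = \frac{52517}{400} \left(- \frac{1}{273}\right) = - \frac{52517}{109200}$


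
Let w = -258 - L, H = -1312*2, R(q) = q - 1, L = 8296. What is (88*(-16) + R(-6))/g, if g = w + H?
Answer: 1415/11178 ≈ 0.12659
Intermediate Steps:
R(q) = -1 + q
H = -2624
w = -8554 (w = -258 - 1*8296 = -258 - 8296 = -8554)
g = -11178 (g = -8554 - 2624 = -11178)
(88*(-16) + R(-6))/g = (88*(-16) + (-1 - 6))/(-11178) = (-1408 - 7)*(-1/11178) = -1415*(-1/11178) = 1415/11178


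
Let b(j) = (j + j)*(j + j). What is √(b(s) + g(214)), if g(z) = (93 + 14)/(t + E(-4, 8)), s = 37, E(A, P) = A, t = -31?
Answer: √6704355/35 ≈ 73.979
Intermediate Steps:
b(j) = 4*j² (b(j) = (2*j)*(2*j) = 4*j²)
g(z) = -107/35 (g(z) = (93 + 14)/(-31 - 4) = 107/(-35) = 107*(-1/35) = -107/35)
√(b(s) + g(214)) = √(4*37² - 107/35) = √(4*1369 - 107/35) = √(5476 - 107/35) = √(191553/35) = √6704355/35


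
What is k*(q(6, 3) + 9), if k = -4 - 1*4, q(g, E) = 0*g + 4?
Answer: -104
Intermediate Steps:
q(g, E) = 4 (q(g, E) = 0 + 4 = 4)
k = -8 (k = -4 - 4 = -8)
k*(q(6, 3) + 9) = -8*(4 + 9) = -8*13 = -104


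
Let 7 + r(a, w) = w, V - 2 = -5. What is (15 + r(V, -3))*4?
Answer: 20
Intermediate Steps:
V = -3 (V = 2 - 5 = -3)
r(a, w) = -7 + w
(15 + r(V, -3))*4 = (15 + (-7 - 3))*4 = (15 - 10)*4 = 5*4 = 20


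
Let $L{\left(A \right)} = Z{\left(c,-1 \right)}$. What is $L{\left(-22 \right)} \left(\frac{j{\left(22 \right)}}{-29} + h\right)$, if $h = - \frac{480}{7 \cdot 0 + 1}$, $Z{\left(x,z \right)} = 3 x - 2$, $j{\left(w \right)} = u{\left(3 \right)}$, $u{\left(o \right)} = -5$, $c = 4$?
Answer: $- \frac{139150}{29} \approx -4798.3$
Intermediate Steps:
$j{\left(w \right)} = -5$
$Z{\left(x,z \right)} = -2 + 3 x$
$L{\left(A \right)} = 10$ ($L{\left(A \right)} = -2 + 3 \cdot 4 = -2 + 12 = 10$)
$h = -480$ ($h = - \frac{480}{0 + 1} = - \frac{480}{1} = \left(-480\right) 1 = -480$)
$L{\left(-22 \right)} \left(\frac{j{\left(22 \right)}}{-29} + h\right) = 10 \left(- \frac{5}{-29} - 480\right) = 10 \left(\left(-5\right) \left(- \frac{1}{29}\right) - 480\right) = 10 \left(\frac{5}{29} - 480\right) = 10 \left(- \frac{13915}{29}\right) = - \frac{139150}{29}$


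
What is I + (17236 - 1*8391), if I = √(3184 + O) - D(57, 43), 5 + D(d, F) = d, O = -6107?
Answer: 8793 + I*√2923 ≈ 8793.0 + 54.065*I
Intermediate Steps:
D(d, F) = -5 + d
I = -52 + I*√2923 (I = √(3184 - 6107) - (-5 + 57) = √(-2923) - 1*52 = I*√2923 - 52 = -52 + I*√2923 ≈ -52.0 + 54.065*I)
I + (17236 - 1*8391) = (-52 + I*√2923) + (17236 - 1*8391) = (-52 + I*√2923) + (17236 - 8391) = (-52 + I*√2923) + 8845 = 8793 + I*√2923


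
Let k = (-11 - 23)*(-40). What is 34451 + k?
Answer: 35811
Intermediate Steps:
k = 1360 (k = -34*(-40) = 1360)
34451 + k = 34451 + 1360 = 35811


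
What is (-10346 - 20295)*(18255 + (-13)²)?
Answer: -564529784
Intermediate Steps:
(-10346 - 20295)*(18255 + (-13)²) = -30641*(18255 + 169) = -30641*18424 = -564529784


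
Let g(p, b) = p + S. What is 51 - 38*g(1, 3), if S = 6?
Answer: -215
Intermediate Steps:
g(p, b) = 6 + p (g(p, b) = p + 6 = 6 + p)
51 - 38*g(1, 3) = 51 - 38*(6 + 1) = 51 - 38*7 = 51 - 266 = -215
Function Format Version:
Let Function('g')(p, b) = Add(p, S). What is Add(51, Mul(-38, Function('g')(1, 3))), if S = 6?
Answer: -215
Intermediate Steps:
Function('g')(p, b) = Add(6, p) (Function('g')(p, b) = Add(p, 6) = Add(6, p))
Add(51, Mul(-38, Function('g')(1, 3))) = Add(51, Mul(-38, Add(6, 1))) = Add(51, Mul(-38, 7)) = Add(51, -266) = -215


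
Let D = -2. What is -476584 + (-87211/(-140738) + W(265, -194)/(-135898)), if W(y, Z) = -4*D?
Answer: -4557569898690121/9563006362 ≈ -4.7658e+5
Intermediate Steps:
W(y, Z) = 8 (W(y, Z) = -4*(-2) = 8)
-476584 + (-87211/(-140738) + W(265, -194)/(-135898)) = -476584 + (-87211/(-140738) + 8/(-135898)) = -476584 + (-87211*(-1/140738) + 8*(-1/135898)) = -476584 + (87211/140738 - 4/67949) = -476584 + 5925337287/9563006362 = -4557569898690121/9563006362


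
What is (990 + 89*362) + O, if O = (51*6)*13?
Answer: 37186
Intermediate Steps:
O = 3978 (O = 306*13 = 3978)
(990 + 89*362) + O = (990 + 89*362) + 3978 = (990 + 32218) + 3978 = 33208 + 3978 = 37186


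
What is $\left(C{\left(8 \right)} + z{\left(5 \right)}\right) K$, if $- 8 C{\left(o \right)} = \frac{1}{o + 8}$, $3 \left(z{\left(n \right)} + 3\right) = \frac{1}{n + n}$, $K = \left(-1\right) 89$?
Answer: $\frac{508279}{1920} \approx 264.73$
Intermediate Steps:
$K = -89$
$z{\left(n \right)} = -3 + \frac{1}{6 n}$ ($z{\left(n \right)} = -3 + \frac{1}{3 \left(n + n\right)} = -3 + \frac{1}{3 \cdot 2 n} = -3 + \frac{\frac{1}{2} \frac{1}{n}}{3} = -3 + \frac{1}{6 n}$)
$C{\left(o \right)} = - \frac{1}{8 \left(8 + o\right)}$ ($C{\left(o \right)} = - \frac{1}{8 \left(o + 8\right)} = - \frac{1}{8 \left(8 + o\right)}$)
$\left(C{\left(8 \right)} + z{\left(5 \right)}\right) K = \left(- \frac{1}{64 + 8 \cdot 8} - \left(3 - \frac{1}{6 \cdot 5}\right)\right) \left(-89\right) = \left(- \frac{1}{64 + 64} + \left(-3 + \frac{1}{6} \cdot \frac{1}{5}\right)\right) \left(-89\right) = \left(- \frac{1}{128} + \left(-3 + \frac{1}{30}\right)\right) \left(-89\right) = \left(\left(-1\right) \frac{1}{128} - \frac{89}{30}\right) \left(-89\right) = \left(- \frac{1}{128} - \frac{89}{30}\right) \left(-89\right) = \left(- \frac{5711}{1920}\right) \left(-89\right) = \frac{508279}{1920}$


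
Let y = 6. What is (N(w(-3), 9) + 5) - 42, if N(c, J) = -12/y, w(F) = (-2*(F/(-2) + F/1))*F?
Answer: -39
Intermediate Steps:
w(F) = -F² (w(F) = (-2*(F*(-½) + F*1))*F = (-2*(-F/2 + F))*F = (-F)*F = -F²)
N(c, J) = -2 (N(c, J) = -12/6 = -12*⅙ = -2)
(N(w(-3), 9) + 5) - 42 = (-2 + 5) - 42 = 3 - 42 = -39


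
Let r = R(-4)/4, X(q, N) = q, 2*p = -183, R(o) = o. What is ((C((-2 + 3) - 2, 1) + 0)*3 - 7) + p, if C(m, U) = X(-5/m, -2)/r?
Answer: -227/2 ≈ -113.50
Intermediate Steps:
p = -183/2 (p = (1/2)*(-183) = -183/2 ≈ -91.500)
r = -1 (r = -4/4 = -4*1/4 = -1)
C(m, U) = 5/m (C(m, U) = -5/m/(-1) = -5/m*(-1) = 5/m)
((C((-2 + 3) - 2, 1) + 0)*3 - 7) + p = ((5/((-2 + 3) - 2) + 0)*3 - 7) - 183/2 = ((5/(1 - 2) + 0)*3 - 7) - 183/2 = ((5/(-1) + 0)*3 - 7) - 183/2 = ((5*(-1) + 0)*3 - 7) - 183/2 = ((-5 + 0)*3 - 7) - 183/2 = (-5*3 - 7) - 183/2 = (-15 - 7) - 183/2 = -22 - 183/2 = -227/2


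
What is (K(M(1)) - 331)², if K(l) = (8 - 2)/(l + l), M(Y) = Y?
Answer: 107584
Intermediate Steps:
K(l) = 3/l (K(l) = 6/((2*l)) = 6*(1/(2*l)) = 3/l)
(K(M(1)) - 331)² = (3/1 - 331)² = (3*1 - 331)² = (3 - 331)² = (-328)² = 107584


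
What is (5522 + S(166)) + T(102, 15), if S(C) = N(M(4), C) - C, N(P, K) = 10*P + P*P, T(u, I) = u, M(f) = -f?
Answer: 5434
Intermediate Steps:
N(P, K) = P² + 10*P (N(P, K) = 10*P + P² = P² + 10*P)
S(C) = -24 - C (S(C) = (-1*4)*(10 - 1*4) - C = -4*(10 - 4) - C = -4*6 - C = -24 - C)
(5522 + S(166)) + T(102, 15) = (5522 + (-24 - 1*166)) + 102 = (5522 + (-24 - 166)) + 102 = (5522 - 190) + 102 = 5332 + 102 = 5434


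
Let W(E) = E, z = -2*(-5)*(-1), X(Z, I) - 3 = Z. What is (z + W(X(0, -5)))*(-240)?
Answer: 1680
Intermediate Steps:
X(Z, I) = 3 + Z
z = -10 (z = 10*(-1) = -10)
(z + W(X(0, -5)))*(-240) = (-10 + (3 + 0))*(-240) = (-10 + 3)*(-240) = -7*(-240) = 1680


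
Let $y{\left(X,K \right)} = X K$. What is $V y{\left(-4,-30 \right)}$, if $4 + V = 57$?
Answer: $6360$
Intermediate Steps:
$V = 53$ ($V = -4 + 57 = 53$)
$y{\left(X,K \right)} = K X$
$V y{\left(-4,-30 \right)} = 53 \left(\left(-30\right) \left(-4\right)\right) = 53 \cdot 120 = 6360$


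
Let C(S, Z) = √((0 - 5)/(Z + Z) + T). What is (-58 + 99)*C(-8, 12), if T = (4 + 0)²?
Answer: 41*√2274/12 ≈ 162.93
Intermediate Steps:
T = 16 (T = 4² = 16)
C(S, Z) = √(16 - 5/(2*Z)) (C(S, Z) = √((0 - 5)/(Z + Z) + 16) = √(-5*1/(2*Z) + 16) = √(-5/(2*Z) + 16) = √(16 - 5/(2*Z)))
(-58 + 99)*C(-8, 12) = (-58 + 99)*(√(64 - 10/12)/2) = 41*(√(64 - 10*1/12)/2) = 41*(√(64 - ⅚)/2) = 41*(√(379/6)/2) = 41*((√2274/6)/2) = 41*(√2274/12) = 41*√2274/12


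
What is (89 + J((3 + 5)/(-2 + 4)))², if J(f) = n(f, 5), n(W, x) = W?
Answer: 8649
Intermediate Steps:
J(f) = f
(89 + J((3 + 5)/(-2 + 4)))² = (89 + (3 + 5)/(-2 + 4))² = (89 + 8/2)² = (89 + 8*(½))² = (89 + 4)² = 93² = 8649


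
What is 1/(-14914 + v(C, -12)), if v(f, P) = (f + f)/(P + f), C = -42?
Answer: -9/134212 ≈ -6.7058e-5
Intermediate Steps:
v(f, P) = 2*f/(P + f) (v(f, P) = (2*f)/(P + f) = 2*f/(P + f))
1/(-14914 + v(C, -12)) = 1/(-14914 + 2*(-42)/(-12 - 42)) = 1/(-14914 + 2*(-42)/(-54)) = 1/(-14914 + 2*(-42)*(-1/54)) = 1/(-14914 + 14/9) = 1/(-134212/9) = -9/134212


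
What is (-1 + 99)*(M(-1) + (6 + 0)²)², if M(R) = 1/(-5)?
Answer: 3140018/25 ≈ 1.2560e+5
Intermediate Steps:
M(R) = -⅕
(-1 + 99)*(M(-1) + (6 + 0)²)² = (-1 + 99)*(-⅕ + (6 + 0)²)² = 98*(-⅕ + 6²)² = 98*(-⅕ + 36)² = 98*(179/5)² = 98*(32041/25) = 3140018/25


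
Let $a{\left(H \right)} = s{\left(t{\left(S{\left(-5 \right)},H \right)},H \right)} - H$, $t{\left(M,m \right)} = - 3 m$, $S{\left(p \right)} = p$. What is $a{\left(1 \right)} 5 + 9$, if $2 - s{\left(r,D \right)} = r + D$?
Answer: $24$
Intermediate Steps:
$s{\left(r,D \right)} = 2 - D - r$ ($s{\left(r,D \right)} = 2 - \left(r + D\right) = 2 - \left(D + r\right) = 2 - D - r$)
$a{\left(H \right)} = 2 + H$ ($a{\left(H \right)} = \left(2 - H - - 3 H\right) - H = \left(2 - H + 3 H\right) - H = \left(2 + 2 H\right) - H = 2 + H$)
$a{\left(1 \right)} 5 + 9 = \left(2 + 1\right) 5 + 9 = 3 \cdot 5 + 9 = 15 + 9 = 24$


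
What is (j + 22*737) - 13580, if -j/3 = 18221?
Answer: -52029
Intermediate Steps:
j = -54663 (j = -3*18221 = -54663)
(j + 22*737) - 13580 = (-54663 + 22*737) - 13580 = (-54663 + 16214) - 13580 = -38449 - 13580 = -52029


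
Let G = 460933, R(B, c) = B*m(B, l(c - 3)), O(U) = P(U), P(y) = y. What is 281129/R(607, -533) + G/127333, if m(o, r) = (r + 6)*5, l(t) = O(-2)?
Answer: 41392725577/1545822620 ≈ 26.777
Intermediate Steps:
O(U) = U
l(t) = -2
m(o, r) = 30 + 5*r (m(o, r) = (6 + r)*5 = 30 + 5*r)
R(B, c) = 20*B (R(B, c) = B*(30 + 5*(-2)) = B*(30 - 10) = B*20 = 20*B)
281129/R(607, -533) + G/127333 = 281129/((20*607)) + 460933/127333 = 281129/12140 + 460933*(1/127333) = 281129*(1/12140) + 460933/127333 = 281129/12140 + 460933/127333 = 41392725577/1545822620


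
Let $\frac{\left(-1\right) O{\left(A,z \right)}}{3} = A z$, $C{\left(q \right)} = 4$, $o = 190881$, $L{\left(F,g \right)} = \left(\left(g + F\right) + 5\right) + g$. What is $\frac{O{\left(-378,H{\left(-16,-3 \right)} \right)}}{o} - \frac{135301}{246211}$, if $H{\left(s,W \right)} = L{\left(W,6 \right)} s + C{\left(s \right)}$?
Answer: $- \frac{9694567829}{5221889099} \approx -1.8565$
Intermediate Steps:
$L{\left(F,g \right)} = 5 + F + 2 g$ ($L{\left(F,g \right)} = \left(\left(F + g\right) + 5\right) + g = \left(5 + F + g\right) + g = 5 + F + 2 g$)
$H{\left(s,W \right)} = 4 + s \left(17 + W\right)$ ($H{\left(s,W \right)} = \left(5 + W + 2 \cdot 6\right) s + 4 = \left(5 + W + 12\right) s + 4 = \left(17 + W\right) s + 4 = s \left(17 + W\right) + 4 = 4 + s \left(17 + W\right)$)
$O{\left(A,z \right)} = - 3 A z$
$\frac{O{\left(-378,H{\left(-16,-3 \right)} \right)}}{o} - \frac{135301}{246211} = \frac{\left(-3\right) \left(-378\right) \left(4 - 16 \left(17 - 3\right)\right)}{190881} - \frac{135301}{246211} = \left(-3\right) \left(-378\right) \left(4 - 224\right) \frac{1}{190881} - \frac{135301}{246211} = \left(-3\right) \left(-378\right) \left(-220\right) \frac{1}{190881} - \frac{135301}{246211} = \left(-249480\right) \frac{1}{190881} - \frac{135301}{246211} = - \frac{27720}{21209} - \frac{135301}{246211} = - \frac{9694567829}{5221889099}$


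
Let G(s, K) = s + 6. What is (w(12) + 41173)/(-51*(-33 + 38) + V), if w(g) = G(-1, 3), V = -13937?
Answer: -20589/7096 ≈ -2.9015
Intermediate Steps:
G(s, K) = 6 + s
w(g) = 5 (w(g) = 6 - 1 = 5)
(w(12) + 41173)/(-51*(-33 + 38) + V) = (5 + 41173)/(-51*(-33 + 38) - 13937) = 41178/(-51*5 - 13937) = 41178/(-255 - 13937) = 41178/(-14192) = 41178*(-1/14192) = -20589/7096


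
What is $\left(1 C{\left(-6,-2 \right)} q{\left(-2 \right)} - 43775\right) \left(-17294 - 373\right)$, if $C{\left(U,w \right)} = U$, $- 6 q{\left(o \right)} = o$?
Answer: $773408259$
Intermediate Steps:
$q{\left(o \right)} = - \frac{o}{6}$
$\left(1 C{\left(-6,-2 \right)} q{\left(-2 \right)} - 43775\right) \left(-17294 - 373\right) = \left(1 \left(-6\right) \left(\left(- \frac{1}{6}\right) \left(-2\right)\right) - 43775\right) \left(-17294 - 373\right) = \left(\left(-6\right) \frac{1}{3} - 43775\right) \left(-17667\right) = \left(-2 - 43775\right) \left(-17667\right) = \left(-43777\right) \left(-17667\right) = 773408259$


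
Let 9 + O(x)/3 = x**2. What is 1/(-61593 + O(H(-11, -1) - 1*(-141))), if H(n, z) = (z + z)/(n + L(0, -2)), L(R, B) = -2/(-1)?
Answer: -27/48299 ≈ -0.00055902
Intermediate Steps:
L(R, B) = 2 (L(R, B) = -2*(-1) = 2)
H(n, z) = 2*z/(2 + n) (H(n, z) = (z + z)/(n + 2) = (2*z)/(2 + n) = 2*z/(2 + n))
O(x) = -27 + 3*x**2
1/(-61593 + O(H(-11, -1) - 1*(-141))) = 1/(-61593 + (-27 + 3*(2*(-1)/(2 - 11) - 1*(-141))**2)) = 1/(-61593 + (-27 + 3*(2*(-1)/(-9) + 141)**2)) = 1/(-61593 + (-27 + 3*(2*(-1)*(-1/9) + 141)**2)) = 1/(-61593 + (-27 + 3*(2/9 + 141)**2)) = 1/(-61593 + (-27 + 3*(1271/9)**2)) = 1/(-61593 + (-27 + 3*(1615441/81))) = 1/(-61593 + (-27 + 1615441/27)) = 1/(-61593 + 1614712/27) = 1/(-48299/27) = -27/48299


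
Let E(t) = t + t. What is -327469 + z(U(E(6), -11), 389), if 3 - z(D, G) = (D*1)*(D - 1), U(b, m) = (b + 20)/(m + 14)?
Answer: -2948122/9 ≈ -3.2757e+5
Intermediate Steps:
E(t) = 2*t
U(b, m) = (20 + b)/(14 + m)
z(D, G) = 3 - D*(-1 + D) (z(D, G) = 3 - D*1*(D - 1) = 3 - D*(-1 + D))
-327469 + z(U(E(6), -11), 389) = -327469 + (3 + (20 + 2*6)/(14 - 11) - ((20 + 2*6)/(14 - 11))²) = -327469 + (3 + (20 + 12)/3 - ((20 + 12)/3)²) = -327469 + (3 + (⅓)*32 - ((⅓)*32)²) = -327469 + (3 + 32/3 - (32/3)²) = -327469 + (3 + 32/3 - 1*1024/9) = -327469 + (3 + 32/3 - 1024/9) = -327469 - 901/9 = -2948122/9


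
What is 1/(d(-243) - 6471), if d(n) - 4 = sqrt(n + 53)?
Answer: -6467/41822279 - I*sqrt(190)/41822279 ≈ -0.00015463 - 3.2959e-7*I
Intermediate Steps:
d(n) = 4 + sqrt(53 + n) (d(n) = 4 + sqrt(n + 53) = 4 + sqrt(53 + n))
1/(d(-243) - 6471) = 1/((4 + sqrt(53 - 243)) - 6471) = 1/((4 + sqrt(-190)) - 6471) = 1/((4 + I*sqrt(190)) - 6471) = 1/(-6467 + I*sqrt(190))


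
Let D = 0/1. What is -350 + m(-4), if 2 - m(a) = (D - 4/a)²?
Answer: -349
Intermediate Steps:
D = 0 (D = 0*1 = 0)
m(a) = 2 - 16/a² (m(a) = 2 - (0 - 4/a)² = 2 - (-4/a)² = 2 - 16/a²)
-350 + m(-4) = -350 + (2 - 16/(-4)²) = -350 + (2 - 16*1/16) = -350 + (2 - 1) = -350 + 1 = -349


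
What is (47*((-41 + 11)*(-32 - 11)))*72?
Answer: 4365360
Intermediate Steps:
(47*((-41 + 11)*(-32 - 11)))*72 = (47*(-30*(-43)))*72 = (47*1290)*72 = 60630*72 = 4365360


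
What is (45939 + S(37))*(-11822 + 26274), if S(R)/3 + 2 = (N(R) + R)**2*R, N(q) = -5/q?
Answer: 105225142068/37 ≈ 2.8439e+9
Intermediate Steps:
S(R) = -6 + 3*R*(R - 5/R)**2 (S(R) = -6 + 3*((-5/R + R)**2*R) = -6 + 3*((R - 5/R)**2*R) = -6 + 3*(R*(R - 5/R)**2) = -6 + 3*R*(R - 5/R)**2)
(45939 + S(37))*(-11822 + 26274) = (45939 + (-6 + 3*(-5 + 37**2)**2/37))*(-11822 + 26274) = (45939 + (-6 + 3*(1/37)*(-5 + 1369)**2))*14452 = (45939 + (-6 + 3*(1/37)*1364**2))*14452 = (45939 + (-6 + 3*(1/37)*1860496))*14452 = (45939 + (-6 + 5581488/37))*14452 = (45939 + 5581266/37)*14452 = (7281009/37)*14452 = 105225142068/37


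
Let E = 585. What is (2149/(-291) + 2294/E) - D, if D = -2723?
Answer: 154320098/56745 ≈ 2719.5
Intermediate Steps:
(2149/(-291) + 2294/E) - D = (2149/(-291) + 2294/585) - 1*(-2723) = (2149*(-1/291) + 2294*(1/585)) + 2723 = (-2149/291 + 2294/585) + 2723 = -196537/56745 + 2723 = 154320098/56745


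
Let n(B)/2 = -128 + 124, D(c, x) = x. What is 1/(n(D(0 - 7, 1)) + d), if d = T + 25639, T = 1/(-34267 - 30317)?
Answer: 64584/1655352503 ≈ 3.9015e-5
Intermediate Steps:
T = -1/64584 (T = 1/(-64584) = -1/64584 ≈ -1.5484e-5)
n(B) = -8 (n(B) = 2*(-128 + 124) = 2*(-4) = -8)
d = 1655869175/64584 (d = -1/64584 + 25639 = 1655869175/64584 ≈ 25639.)
1/(n(D(0 - 7, 1)) + d) = 1/(-8 + 1655869175/64584) = 1/(1655352503/64584) = 64584/1655352503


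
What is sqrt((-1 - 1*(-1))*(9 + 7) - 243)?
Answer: 9*I*sqrt(3) ≈ 15.588*I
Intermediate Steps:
sqrt((-1 - 1*(-1))*(9 + 7) - 243) = sqrt((-1 + 1)*16 - 243) = sqrt(0*16 - 243) = sqrt(0 - 243) = sqrt(-243) = 9*I*sqrt(3)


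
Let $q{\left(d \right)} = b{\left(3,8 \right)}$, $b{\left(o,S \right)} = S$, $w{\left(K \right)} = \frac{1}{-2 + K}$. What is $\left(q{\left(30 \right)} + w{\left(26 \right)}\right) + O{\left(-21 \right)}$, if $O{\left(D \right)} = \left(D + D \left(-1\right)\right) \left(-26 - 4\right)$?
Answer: $\frac{193}{24} \approx 8.0417$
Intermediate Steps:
$O{\left(D \right)} = 0$ ($O{\left(D \right)} = \left(D - D\right) \left(-30\right) = 0 \left(-30\right) = 0$)
$q{\left(d \right)} = 8$
$\left(q{\left(30 \right)} + w{\left(26 \right)}\right) + O{\left(-21 \right)} = \left(8 + \frac{1}{-2 + 26}\right) + 0 = \left(8 + \frac{1}{24}\right) + 0 = \frac{193}{24} + 0 = \frac{193}{24}$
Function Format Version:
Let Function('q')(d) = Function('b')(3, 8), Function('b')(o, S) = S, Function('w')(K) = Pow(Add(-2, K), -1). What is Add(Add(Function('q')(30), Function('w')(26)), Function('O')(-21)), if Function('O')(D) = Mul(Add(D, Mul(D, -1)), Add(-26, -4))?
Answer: Rational(193, 24) ≈ 8.0417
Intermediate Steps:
Function('O')(D) = 0 (Function('O')(D) = Mul(Add(D, Mul(-1, D)), -30) = Mul(0, -30) = 0)
Function('q')(d) = 8
Add(Add(Function('q')(30), Function('w')(26)), Function('O')(-21)) = Add(Add(8, Pow(Add(-2, 26), -1)), 0) = Add(Add(8, Pow(24, -1)), 0) = Add(Add(8, Rational(1, 24)), 0) = Add(Rational(193, 24), 0) = Rational(193, 24)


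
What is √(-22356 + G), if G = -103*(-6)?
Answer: I*√21738 ≈ 147.44*I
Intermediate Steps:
G = 618
√(-22356 + G) = √(-22356 + 618) = √(-21738) = I*√21738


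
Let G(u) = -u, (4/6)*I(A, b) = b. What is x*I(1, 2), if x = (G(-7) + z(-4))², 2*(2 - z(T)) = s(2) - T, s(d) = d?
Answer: 108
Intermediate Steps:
I(A, b) = 3*b/2
z(T) = 1 + T/2 (z(T) = 2 - (2 - T)/2 = 2 + (-1 + T/2) = 1 + T/2)
x = 36 (x = (-1*(-7) + (1 + (½)*(-4)))² = (7 + (1 - 2))² = (7 - 1)² = 6² = 36)
x*I(1, 2) = 36*((3/2)*2) = 36*3 = 108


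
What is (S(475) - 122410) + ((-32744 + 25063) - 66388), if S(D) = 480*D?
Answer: 31521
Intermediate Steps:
(S(475) - 122410) + ((-32744 + 25063) - 66388) = (480*475 - 122410) + ((-32744 + 25063) - 66388) = (228000 - 122410) + (-7681 - 66388) = 105590 - 74069 = 31521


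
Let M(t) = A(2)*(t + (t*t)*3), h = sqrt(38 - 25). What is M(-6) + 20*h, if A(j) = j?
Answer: 204 + 20*sqrt(13) ≈ 276.11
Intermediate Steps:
h = sqrt(13) ≈ 3.6056
M(t) = 2*t + 6*t**2 (M(t) = 2*(t + (t*t)*3) = 2*(t + t**2*3) = 2*(t + 3*t**2) = 2*t + 6*t**2)
M(-6) + 20*h = 2*(-6)*(1 + 3*(-6)) + 20*sqrt(13) = 2*(-6)*(1 - 18) + 20*sqrt(13) = 2*(-6)*(-17) + 20*sqrt(13) = 204 + 20*sqrt(13)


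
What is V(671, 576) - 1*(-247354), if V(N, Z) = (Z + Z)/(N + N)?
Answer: 165975110/671 ≈ 2.4735e+5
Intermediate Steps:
V(N, Z) = Z/N (V(N, Z) = (2*Z)/((2*N)) = (2*Z)*(1/(2*N)) = Z/N)
V(671, 576) - 1*(-247354) = 576/671 - 1*(-247354) = 576*(1/671) + 247354 = 576/671 + 247354 = 165975110/671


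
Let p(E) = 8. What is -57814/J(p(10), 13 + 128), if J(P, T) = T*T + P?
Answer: -57814/19889 ≈ -2.9068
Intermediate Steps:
J(P, T) = P + T² (J(P, T) = T² + P = P + T²)
-57814/J(p(10), 13 + 128) = -57814/(8 + (13 + 128)²) = -57814/(8 + 141²) = -57814/(8 + 19881) = -57814/19889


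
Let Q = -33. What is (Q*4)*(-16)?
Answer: 2112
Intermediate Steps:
(Q*4)*(-16) = -33*4*(-16) = -132*(-16) = 2112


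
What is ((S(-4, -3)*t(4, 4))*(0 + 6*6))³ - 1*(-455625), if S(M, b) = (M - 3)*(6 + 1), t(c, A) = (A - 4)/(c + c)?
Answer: 455625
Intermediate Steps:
t(c, A) = (-4 + A)/(2*c) (t(c, A) = (-4 + A)/((2*c)) = (-4 + A)*(1/(2*c)) = (-4 + A)/(2*c))
S(M, b) = -21 + 7*M (S(M, b) = (-3 + M)*7 = -21 + 7*M)
((S(-4, -3)*t(4, 4))*(0 + 6*6))³ - 1*(-455625) = (((-21 + 7*(-4))*((½)*(-4 + 4)/4))*(0 + 6*6))³ - 1*(-455625) = (((-21 - 28)*((½)*(¼)*0))*(0 + 36))³ + 455625 = (-49*0*36)³ + 455625 = (0*36)³ + 455625 = 0³ + 455625 = 0 + 455625 = 455625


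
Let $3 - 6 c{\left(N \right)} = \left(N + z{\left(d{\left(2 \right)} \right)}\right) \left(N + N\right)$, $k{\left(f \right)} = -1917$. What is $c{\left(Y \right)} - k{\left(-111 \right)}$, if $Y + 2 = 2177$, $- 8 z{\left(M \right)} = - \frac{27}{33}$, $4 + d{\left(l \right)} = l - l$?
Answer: $- \frac{138602785}{88} \approx -1.575 \cdot 10^{6}$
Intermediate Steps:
$d{\left(l \right)} = -4$ ($d{\left(l \right)} = -4 + \left(l - l\right) = -4 + 0 = -4$)
$z{\left(M \right)} = \frac{9}{88}$ ($z{\left(M \right)} = - \frac{\left(-27\right) \frac{1}{33}}{8} = \left(- \frac{1}{8}\right) \left(- \frac{9}{11}\right) = \frac{9}{88}$)
$Y = 2175$ ($Y = -2 + 2177 = 2175$)
$c{\left(N \right)} = \frac{1}{2} - \frac{N \left(\frac{9}{88} + N\right)}{3}$ ($c{\left(N \right)} = \frac{1}{2} - \frac{\left(N + \frac{9}{88}\right) \left(N + N\right)}{6} = \frac{1}{2} - \frac{\left(\frac{9}{88} + N\right) 2 N}{6} = \frac{1}{2} - \frac{2 N \left(\frac{9}{88} + N\right)}{6} = \frac{1}{2} - \frac{N \left(\frac{9}{88} + N\right)}{3}$)
$c{\left(Y \right)} - k{\left(-111 \right)} = \left(\frac{1}{2} - \frac{6525}{88} - \frac{2175^{2}}{3}\right) - -1917 = \left(\frac{1}{2} - \frac{6525}{88} - 1576875\right) + 1917 = - \frac{138771481}{88} + 1917 = - \frac{138602785}{88}$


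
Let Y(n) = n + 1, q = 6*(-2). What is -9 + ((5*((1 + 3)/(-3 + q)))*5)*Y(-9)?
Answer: 133/3 ≈ 44.333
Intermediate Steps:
q = -12
Y(n) = 1 + n
-9 + ((5*((1 + 3)/(-3 + q)))*5)*Y(-9) = -9 + ((5*((1 + 3)/(-3 - 12)))*5)*(1 - 9) = -9 + ((5*(4/(-15)))*5)*(-8) = -9 + ((5*(4*(-1/15)))*5)*(-8) = -9 + ((5*(-4/15))*5)*(-8) = -9 - 4/3*5*(-8) = -9 - 20/3*(-8) = -9 + 160/3 = 133/3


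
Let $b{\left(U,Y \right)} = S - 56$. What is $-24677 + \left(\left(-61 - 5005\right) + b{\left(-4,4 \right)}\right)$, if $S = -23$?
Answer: $-29822$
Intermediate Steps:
$b{\left(U,Y \right)} = -79$ ($b{\left(U,Y \right)} = -23 - 56 = -79$)
$-24677 + \left(\left(-61 - 5005\right) + b{\left(-4,4 \right)}\right) = -24677 - 5145 = -29822$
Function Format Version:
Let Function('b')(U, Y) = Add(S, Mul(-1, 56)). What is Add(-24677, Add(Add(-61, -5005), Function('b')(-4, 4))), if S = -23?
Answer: -29822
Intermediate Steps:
Function('b')(U, Y) = -79 (Function('b')(U, Y) = Add(-23, Mul(-1, 56)) = Add(-23, -56) = -79)
Add(-24677, Add(Add(-61, -5005), Function('b')(-4, 4))) = Add(-24677, Add(Add(-61, -5005), -79)) = Add(-24677, Add(-5066, -79)) = Add(-24677, -5145) = -29822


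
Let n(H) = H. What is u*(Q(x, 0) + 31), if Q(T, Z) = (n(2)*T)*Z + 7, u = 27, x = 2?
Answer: 1026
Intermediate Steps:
Q(T, Z) = 7 + 2*T*Z (Q(T, Z) = (2*T)*Z + 7 = 2*T*Z + 7 = 7 + 2*T*Z)
u*(Q(x, 0) + 31) = 27*((7 + 2*2*0) + 31) = 27*((7 + 0) + 31) = 27*(7 + 31) = 27*38 = 1026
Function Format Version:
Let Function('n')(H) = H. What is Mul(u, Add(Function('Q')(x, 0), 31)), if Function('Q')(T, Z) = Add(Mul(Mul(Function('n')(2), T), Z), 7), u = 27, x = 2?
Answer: 1026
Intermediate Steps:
Function('Q')(T, Z) = Add(7, Mul(2, T, Z)) (Function('Q')(T, Z) = Add(Mul(Mul(2, T), Z), 7) = Add(Mul(2, T, Z), 7) = Add(7, Mul(2, T, Z)))
Mul(u, Add(Function('Q')(x, 0), 31)) = Mul(27, Add(Add(7, Mul(2, 2, 0)), 31)) = Mul(27, Add(Add(7, 0), 31)) = Mul(27, Add(7, 31)) = Mul(27, 38) = 1026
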